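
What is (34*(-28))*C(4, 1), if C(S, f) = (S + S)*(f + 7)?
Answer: -60928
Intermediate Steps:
C(S, f) = 2*S*(7 + f) (C(S, f) = (2*S)*(7 + f) = 2*S*(7 + f))
(34*(-28))*C(4, 1) = (34*(-28))*(2*4*(7 + 1)) = -1904*4*8 = -952*64 = -60928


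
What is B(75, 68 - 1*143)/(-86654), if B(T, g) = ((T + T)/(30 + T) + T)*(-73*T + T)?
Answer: 1444500/303289 ≈ 4.7628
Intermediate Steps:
B(T, g) = -72*T*(T + 2*T/(30 + T)) (B(T, g) = ((2*T)/(30 + T) + T)*(-72*T) = (2*T/(30 + T) + T)*(-72*T) = (T + 2*T/(30 + T))*(-72*T) = -72*T*(T + 2*T/(30 + T)))
B(75, 68 - 1*143)/(-86654) = (72*75²*(-32 - 1*75)/(30 + 75))/(-86654) = (72*5625*(-32 - 75)/105)*(-1/86654) = (72*5625*(1/105)*(-107))*(-1/86654) = -2889000/7*(-1/86654) = 1444500/303289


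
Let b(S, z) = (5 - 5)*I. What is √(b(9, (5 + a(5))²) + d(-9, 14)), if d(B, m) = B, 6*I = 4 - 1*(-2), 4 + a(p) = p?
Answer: 3*I ≈ 3.0*I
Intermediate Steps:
a(p) = -4 + p
I = 1 (I = (4 - 1*(-2))/6 = (4 + 2)/6 = (⅙)*6 = 1)
b(S, z) = 0 (b(S, z) = (5 - 5)*1 = 0*1 = 0)
√(b(9, (5 + a(5))²) + d(-9, 14)) = √(0 - 9) = √(-9) = 3*I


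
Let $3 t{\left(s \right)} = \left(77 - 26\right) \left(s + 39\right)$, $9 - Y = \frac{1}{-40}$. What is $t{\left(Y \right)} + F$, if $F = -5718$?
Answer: $- \frac{196063}{40} \approx -4901.6$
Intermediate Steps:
$Y = \frac{361}{40}$ ($Y = 9 - \frac{1}{-40} = 9 - - \frac{1}{40} = 9 + \frac{1}{40} = \frac{361}{40} \approx 9.025$)
$t{\left(s \right)} = 663 + 17 s$ ($t{\left(s \right)} = \frac{\left(77 - 26\right) \left(s + 39\right)}{3} = \frac{51 \left(39 + s\right)}{3} = \frac{1989 + 51 s}{3} = 663 + 17 s$)
$t{\left(Y \right)} + F = \left(663 + 17 \cdot \frac{361}{40}\right) - 5718 = \left(663 + \frac{6137}{40}\right) - 5718 = \frac{32657}{40} - 5718 = - \frac{196063}{40}$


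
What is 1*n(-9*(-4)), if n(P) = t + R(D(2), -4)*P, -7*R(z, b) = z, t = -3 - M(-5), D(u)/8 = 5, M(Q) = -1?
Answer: -1454/7 ≈ -207.71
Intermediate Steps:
D(u) = 40 (D(u) = 8*5 = 40)
t = -2 (t = -3 - 1*(-1) = -3 + 1 = -2)
R(z, b) = -z/7
n(P) = -2 - 40*P/7 (n(P) = -2 + (-⅐*40)*P = -2 - 40*P/7)
1*n(-9*(-4)) = 1*(-2 - (-360)*(-4)/7) = 1*(-2 - 40/7*36) = 1*(-2 - 1440/7) = 1*(-1454/7) = -1454/7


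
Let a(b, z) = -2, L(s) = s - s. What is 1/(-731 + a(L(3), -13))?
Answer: -1/733 ≈ -0.0013643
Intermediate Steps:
L(s) = 0
1/(-731 + a(L(3), -13)) = 1/(-731 - 2) = 1/(-733) = -1/733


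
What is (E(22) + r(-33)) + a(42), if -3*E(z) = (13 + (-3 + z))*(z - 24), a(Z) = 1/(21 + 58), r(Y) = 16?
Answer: 8851/237 ≈ 37.346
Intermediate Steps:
a(Z) = 1/79
E(z) = -(-24 + z)*(10 + z)/3 (E(z) = -(13 + (-3 + z))*(z - 24)/3 = -(10 + z)*(-24 + z)/3 = -(-24 + z)*(10 + z)/3)
(E(22) + r(-33)) + a(42) = ((80 - ⅓*22² + (14/3)*22) + 16) + 1/79 = ((80 - ⅓*484 + 308/3) + 16) + 1/79 = ((80 - 484/3 + 308/3) + 16) + 1/79 = (64/3 + 16) + 1/79 = 112/3 + 1/79 = 8851/237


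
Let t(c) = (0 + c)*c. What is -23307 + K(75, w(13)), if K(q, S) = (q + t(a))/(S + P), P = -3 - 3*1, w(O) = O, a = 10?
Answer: -23282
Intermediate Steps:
t(c) = c² (t(c) = c*c = c²)
P = -6 (P = -3 - 3 = -6)
K(q, S) = (100 + q)/(-6 + S) (K(q, S) = (q + 10²)/(S - 6) = (q + 100)/(-6 + S) = (100 + q)/(-6 + S))
-23307 + K(75, w(13)) = -23307 + (100 + 75)/(-6 + 13) = -23307 + 175/7 = -23307 + (⅐)*175 = -23307 + 25 = -23282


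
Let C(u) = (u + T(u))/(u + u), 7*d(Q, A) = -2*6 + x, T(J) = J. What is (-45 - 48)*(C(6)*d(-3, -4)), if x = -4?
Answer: 1488/7 ≈ 212.57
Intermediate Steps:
d(Q, A) = -16/7 (d(Q, A) = (-2*6 - 4)/7 = (-12 - 4)/7 = (⅐)*(-16) = -16/7)
C(u) = 1 (C(u) = (u + u)/(u + u) = (2*u)/((2*u)) = (2*u)*(1/(2*u)) = 1)
(-45 - 48)*(C(6)*d(-3, -4)) = (-45 - 48)*(1*(-16/7)) = -93*(-16/7) = 1488/7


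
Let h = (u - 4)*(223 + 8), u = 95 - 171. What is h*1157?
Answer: -21381360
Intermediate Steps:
u = -76
h = -18480 (h = (-76 - 4)*(223 + 8) = -80*231 = -18480)
h*1157 = -18480*1157 = -21381360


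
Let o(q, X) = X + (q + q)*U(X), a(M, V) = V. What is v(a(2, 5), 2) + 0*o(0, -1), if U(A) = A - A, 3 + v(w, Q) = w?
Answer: 2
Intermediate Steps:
v(w, Q) = -3 + w
U(A) = 0
o(q, X) = X (o(q, X) = X + (q + q)*0 = X + (2*q)*0 = X + 0 = X)
v(a(2, 5), 2) + 0*o(0, -1) = (-3 + 5) + 0*(-1) = 2 + 0 = 2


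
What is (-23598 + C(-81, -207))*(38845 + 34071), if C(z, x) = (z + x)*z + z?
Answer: -25593516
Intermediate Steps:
C(z, x) = z + z*(x + z) (C(z, x) = (x + z)*z + z = z*(x + z) + z = z + z*(x + z))
(-23598 + C(-81, -207))*(38845 + 34071) = (-23598 - 81*(1 - 207 - 81))*(38845 + 34071) = (-23598 - 81*(-287))*72916 = (-23598 + 23247)*72916 = -351*72916 = -25593516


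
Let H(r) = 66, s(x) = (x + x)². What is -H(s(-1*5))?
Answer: -66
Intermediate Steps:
s(x) = 4*x² (s(x) = (2*x)² = 4*x²)
-H(s(-1*5)) = -1*66 = -66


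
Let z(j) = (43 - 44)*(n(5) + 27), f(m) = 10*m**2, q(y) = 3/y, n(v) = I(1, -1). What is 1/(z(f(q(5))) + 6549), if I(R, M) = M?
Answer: 1/6523 ≈ 0.00015330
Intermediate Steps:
n(v) = -1
z(j) = -26 (z(j) = (43 - 44)*(-1 + 27) = -1*26 = -26)
1/(z(f(q(5))) + 6549) = 1/(-26 + 6549) = 1/6523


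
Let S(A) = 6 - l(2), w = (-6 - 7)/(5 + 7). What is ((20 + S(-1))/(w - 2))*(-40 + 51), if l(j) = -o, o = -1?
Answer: -3300/37 ≈ -89.189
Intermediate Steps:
l(j) = 1 (l(j) = -1*(-1) = 1)
w = -13/12 ≈ -1.0833
S(A) = 5 (S(A) = 6 - 1*1 = 6 - 1 = 5)
((20 + S(-1))/(w - 2))*(-40 + 51) = ((20 + 5)/(-13/12 - 2))*(-40 + 51) = (25/(-37/12))*11 = (25*(-12/37))*11 = -300/37*11 = -3300/37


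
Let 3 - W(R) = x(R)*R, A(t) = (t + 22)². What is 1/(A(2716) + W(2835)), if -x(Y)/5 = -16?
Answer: 1/7269847 ≈ 1.3755e-7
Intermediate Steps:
x(Y) = 80 (x(Y) = -5*(-16) = 80)
A(t) = (22 + t)²
W(R) = 3 - 80*R
1/(A(2716) + W(2835)) = 1/((22 + 2716)² + (3 - 80*2835)) = 1/(2738² + (3 - 226800)) = 1/(7496644 - 226797) = 1/7269847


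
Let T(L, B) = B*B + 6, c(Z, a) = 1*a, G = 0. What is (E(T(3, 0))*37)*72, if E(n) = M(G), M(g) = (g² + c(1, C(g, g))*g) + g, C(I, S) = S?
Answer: 0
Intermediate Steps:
c(Z, a) = a
M(g) = g + 2*g² (M(g) = (g² + g*g) + g = (g² + g²) + g = 2*g² + g = g + 2*g²)
T(L, B) = 6 + B² (T(L, B) = B² + 6 = 6 + B²)
E(n) = 0 (E(n) = 0*(1 + 2*0) = 0*(1 + 0) = 0*1 = 0)
(E(T(3, 0))*37)*72 = (0*37)*72 = 0*72 = 0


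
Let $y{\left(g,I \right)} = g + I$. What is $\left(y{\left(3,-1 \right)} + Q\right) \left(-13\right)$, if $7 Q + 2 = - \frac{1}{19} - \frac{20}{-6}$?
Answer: $- \frac{11323}{399} \approx -28.378$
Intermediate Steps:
$y{\left(g,I \right)} = I + g$
$Q = \frac{73}{399}$ ($Q = - \frac{2}{7} + \frac{- \frac{1}{19} - \frac{20}{-6}}{7} = - \frac{2}{7} + \frac{\left(-1\right) \frac{1}{19} - - \frac{10}{3}}{7} = - \frac{2}{7} + \frac{- \frac{1}{19} + \frac{10}{3}}{7} = - \frac{2}{7} + \frac{1}{7} \cdot \frac{187}{57} = - \frac{2}{7} + \frac{187}{399} = \frac{73}{399} \approx 0.18296$)
$\left(y{\left(3,-1 \right)} + Q\right) \left(-13\right) = \left(\left(-1 + 3\right) + \frac{73}{399}\right) \left(-13\right) = \left(2 + \frac{73}{399}\right) \left(-13\right) = \frac{871}{399} \left(-13\right) = - \frac{11323}{399}$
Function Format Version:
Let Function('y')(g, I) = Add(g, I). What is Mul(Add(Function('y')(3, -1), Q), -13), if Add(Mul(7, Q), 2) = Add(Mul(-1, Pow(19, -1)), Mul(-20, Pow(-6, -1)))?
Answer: Rational(-11323, 399) ≈ -28.378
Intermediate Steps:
Function('y')(g, I) = Add(I, g)
Q = Rational(73, 399) (Q = Add(Rational(-2, 7), Mul(Rational(1, 7), Add(Mul(-1, Pow(19, -1)), Mul(-20, Pow(-6, -1))))) = Add(Rational(-2, 7), Mul(Rational(1, 7), Add(Mul(-1, Rational(1, 19)), Mul(-20, Rational(-1, 6))))) = Add(Rational(-2, 7), Mul(Rational(1, 7), Add(Rational(-1, 19), Rational(10, 3)))) = Add(Rational(-2, 7), Mul(Rational(1, 7), Rational(187, 57))) = Add(Rational(-2, 7), Rational(187, 399)) = Rational(73, 399) ≈ 0.18296)
Mul(Add(Function('y')(3, -1), Q), -13) = Mul(Add(Add(-1, 3), Rational(73, 399)), -13) = Mul(Add(2, Rational(73, 399)), -13) = Mul(Rational(871, 399), -13) = Rational(-11323, 399)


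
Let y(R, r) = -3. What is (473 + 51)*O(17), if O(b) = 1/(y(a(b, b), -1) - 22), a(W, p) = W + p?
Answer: -524/25 ≈ -20.960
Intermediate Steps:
O(b) = -1/25 (O(b) = 1/(-3 - 22) = 1/(-25) = -1/25)
(473 + 51)*O(17) = (473 + 51)*(-1/25) = 524*(-1/25) = -524/25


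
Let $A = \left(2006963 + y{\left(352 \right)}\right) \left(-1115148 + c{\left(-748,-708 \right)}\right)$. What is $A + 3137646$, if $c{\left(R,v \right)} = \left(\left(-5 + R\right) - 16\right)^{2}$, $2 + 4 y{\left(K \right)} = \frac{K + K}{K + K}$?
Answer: $- \frac{4204871441153}{4} \approx -1.0512 \cdot 10^{12}$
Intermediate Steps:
$y{\left(K \right)} = - \frac{1}{4}$ ($y{\left(K \right)} = - \frac{1}{2} + \frac{\left(K + K\right) \frac{1}{K + K}}{4} = - \frac{1}{2} + \frac{2 K \frac{1}{2 K}}{4} = - \frac{1}{2} + \frac{1}{4} \cdot 1 = - \frac{1}{2} + \frac{1}{4} = - \frac{1}{4}$)
$c{\left(R,v \right)} = \left(-21 + R\right)^{2}$
$A = - \frac{4204883991737}{4}$ ($A = \left(2006963 - \frac{1}{4}\right) \left(-1115148 + \left(-21 - 748\right)^{2}\right) = \frac{8027851 \left(-1115148 + \left(-769\right)^{2}\right)}{4} = \frac{8027851 \left(-1115148 + 591361\right)}{4} = \frac{8027851}{4} \left(-523787\right) = - \frac{4204883991737}{4} \approx -1.0512 \cdot 10^{12}$)
$A + 3137646 = - \frac{4204883991737}{4} + 3137646 = - \frac{4204871441153}{4}$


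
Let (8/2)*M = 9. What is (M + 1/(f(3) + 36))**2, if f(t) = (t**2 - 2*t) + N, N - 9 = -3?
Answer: 167281/32400 ≈ 5.1630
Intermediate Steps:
N = 6 (N = 9 - 3 = 6)
M = 9/4 (M = (1/4)*9 = 9/4 ≈ 2.2500)
f(t) = 6 + t**2 - 2*t (f(t) = (t**2 - 2*t) + 6 = 6 + t**2 - 2*t)
(M + 1/(f(3) + 36))**2 = (9/4 + 1/((6 + 3**2 - 2*3) + 36))**2 = (9/4 + 1/((6 + 9 - 6) + 36))**2 = (9/4 + 1/(9 + 36))**2 = (9/4 + 1/45)**2 = (409/180)**2 = 167281/32400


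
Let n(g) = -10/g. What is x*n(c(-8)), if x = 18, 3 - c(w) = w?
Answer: -180/11 ≈ -16.364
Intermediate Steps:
c(w) = 3 - w
x*n(c(-8)) = 18*(-10/(3 - 1*(-8))) = 18*(-10/(3 + 8)) = 18*(-10/11) = -180/11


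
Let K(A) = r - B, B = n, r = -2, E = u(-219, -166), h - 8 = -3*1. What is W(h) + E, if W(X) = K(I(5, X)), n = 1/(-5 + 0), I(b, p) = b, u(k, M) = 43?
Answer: 206/5 ≈ 41.200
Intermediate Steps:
h = 5 (h = 8 - 3*1 = 8 - 3 = 5)
E = 43
n = -⅕ (n = 1/(-5) = -⅕ ≈ -0.20000)
B = -⅕ ≈ -0.20000
K(A) = -9/5 (K(A) = -2 - 1*(-⅕) = -2 + ⅕ = -9/5)
W(X) = -9/5
W(h) + E = -9/5 + 43 = 206/5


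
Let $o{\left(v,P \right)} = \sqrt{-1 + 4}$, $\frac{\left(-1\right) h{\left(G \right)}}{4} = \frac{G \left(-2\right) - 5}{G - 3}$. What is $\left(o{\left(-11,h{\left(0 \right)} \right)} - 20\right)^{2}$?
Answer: $\left(20 - \sqrt{3}\right)^{2} \approx 333.72$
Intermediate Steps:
$h{\left(G \right)} = - \frac{4 \left(-5 - 2 G\right)}{-3 + G}$ ($h{\left(G \right)} = - 4 \frac{G \left(-2\right) - 5}{G - 3} = - 4 \frac{- 2 G - 5}{-3 + G} = - 4 \frac{-5 - 2 G}{-3 + G} = - \frac{4 \left(-5 - 2 G\right)}{-3 + G}$)
$o{\left(v,P \right)} = \sqrt{3}$
$\left(o{\left(-11,h{\left(0 \right)} \right)} - 20\right)^{2} = \left(\sqrt{3} - 20\right)^{2} = \left(-20 + \sqrt{3}\right)^{2}$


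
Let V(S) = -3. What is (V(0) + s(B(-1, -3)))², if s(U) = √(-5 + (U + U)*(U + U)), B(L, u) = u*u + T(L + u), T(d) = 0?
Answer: (3 - √319)² ≈ 220.84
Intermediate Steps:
B(L, u) = u² (B(L, u) = u*u + 0 = u² + 0 = u²)
s(U) = √(-5 + 4*U²) (s(U) = √(-5 + (2*U)*(2*U)) = √(-5 + 4*U²))
(V(0) + s(B(-1, -3)))² = (-3 + √(-5 + 4*((-3)²)²))² = (-3 + √(-5 + 4*9²))² = (-3 + √(-5 + 4*81))² = (-3 + √(-5 + 324))² = (-3 + √319)²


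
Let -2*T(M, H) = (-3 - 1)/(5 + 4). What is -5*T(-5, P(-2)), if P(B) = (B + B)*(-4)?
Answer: -10/9 ≈ -1.1111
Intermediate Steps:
P(B) = -8*B (P(B) = (2*B)*(-4) = -8*B)
T(M, H) = 2/9 (T(M, H) = -(-3 - 1)/(2*(5 + 4)) = -(-2)/9 = -½*(-4/9) = 2/9)
-5*T(-5, P(-2)) = -5*2/9 = -10/9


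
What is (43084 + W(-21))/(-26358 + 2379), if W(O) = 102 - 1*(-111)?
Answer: -43297/23979 ≈ -1.8056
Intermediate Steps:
W(O) = 213 (W(O) = 102 + 111 = 213)
(43084 + W(-21))/(-26358 + 2379) = (43084 + 213)/(-26358 + 2379) = 43297/(-23979) = 43297*(-1/23979) = -43297/23979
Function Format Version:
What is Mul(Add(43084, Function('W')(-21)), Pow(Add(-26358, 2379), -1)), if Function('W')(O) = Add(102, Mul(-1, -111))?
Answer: Rational(-43297, 23979) ≈ -1.8056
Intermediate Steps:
Function('W')(O) = 213 (Function('W')(O) = Add(102, 111) = 213)
Mul(Add(43084, Function('W')(-21)), Pow(Add(-26358, 2379), -1)) = Mul(Add(43084, 213), Pow(Add(-26358, 2379), -1)) = Mul(43297, Pow(-23979, -1)) = Mul(43297, Rational(-1, 23979)) = Rational(-43297, 23979)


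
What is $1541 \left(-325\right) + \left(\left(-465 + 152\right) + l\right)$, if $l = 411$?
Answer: $-500727$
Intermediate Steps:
$1541 \left(-325\right) + \left(\left(-465 + 152\right) + l\right) = 1541 \left(-325\right) + \left(\left(-465 + 152\right) + 411\right) = -500825 + \left(-313 + 411\right) = -500825 + 98 = -500727$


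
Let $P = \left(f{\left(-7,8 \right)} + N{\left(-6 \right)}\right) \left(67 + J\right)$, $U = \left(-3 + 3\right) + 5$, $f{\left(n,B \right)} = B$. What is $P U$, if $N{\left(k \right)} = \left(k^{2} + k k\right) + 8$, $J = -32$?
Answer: $15400$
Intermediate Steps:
$N{\left(k \right)} = 8 + 2 k^{2}$ ($N{\left(k \right)} = \left(k^{2} + k^{2}\right) + 8 = 2 k^{2} + 8 = 8 + 2 k^{2}$)
$U = 5$ ($U = 0 + 5 = 5$)
$P = 3080$ ($P = \left(8 + \left(8 + 2 \left(-6\right)^{2}\right)\right) \left(67 - 32\right) = \left(8 + \left(8 + 2 \cdot 36\right)\right) 35 = \left(8 + \left(8 + 72\right)\right) 35 = \left(8 + 80\right) 35 = 88 \cdot 35 = 3080$)
$P U = 3080 \cdot 5 = 15400$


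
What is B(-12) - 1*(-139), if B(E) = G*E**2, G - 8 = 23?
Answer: 4603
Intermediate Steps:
G = 31 (G = 8 + 23 = 31)
B(E) = 31*E**2
B(-12) - 1*(-139) = 31*(-12)**2 - 1*(-139) = 31*144 + 139 = 4464 + 139 = 4603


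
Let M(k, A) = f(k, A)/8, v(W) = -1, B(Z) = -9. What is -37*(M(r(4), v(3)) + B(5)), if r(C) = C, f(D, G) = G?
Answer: 2701/8 ≈ 337.63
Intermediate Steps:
M(k, A) = A/8
-37*(M(r(4), v(3)) + B(5)) = -37*((1/8)*(-1) - 9) = -37*(-1/8 - 9) = -37*(-73/8) = 2701/8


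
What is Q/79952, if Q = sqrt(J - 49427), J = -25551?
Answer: I*sqrt(74978)/79952 ≈ 0.0034248*I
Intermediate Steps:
Q = I*sqrt(74978) (Q = sqrt(-25551 - 49427) = sqrt(-74978) = I*sqrt(74978) ≈ 273.82*I)
Q/79952 = (I*sqrt(74978))/79952 = (I*sqrt(74978))*(1/79952) = I*sqrt(74978)/79952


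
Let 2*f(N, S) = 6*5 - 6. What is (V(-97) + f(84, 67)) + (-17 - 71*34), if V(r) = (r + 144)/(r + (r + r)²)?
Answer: -90806794/37539 ≈ -2419.0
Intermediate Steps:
f(N, S) = 12 (f(N, S) = (6*5 - 6)/2 = (30 - 6)/2 = (½)*24 = 12)
V(r) = (144 + r)/(r + 4*r²) (V(r) = (144 + r)/(r + (2*r)²) = (144 + r)/(r + 4*r²))
(V(-97) + f(84, 67)) + (-17 - 71*34) = ((144 - 97)/((-97)*(1 + 4*(-97))) + 12) + (-17 - 71*34) = (-1/97*47/(1 - 388) + 12) + (-17 - 2414) = (-1/97*47/(-387) + 12) - 2431 = (-1/97*(-1/387)*47 + 12) - 2431 = (47/37539 + 12) - 2431 = 450515/37539 - 2431 = -90806794/37539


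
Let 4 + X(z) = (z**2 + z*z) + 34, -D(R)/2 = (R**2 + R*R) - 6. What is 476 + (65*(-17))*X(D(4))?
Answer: -6008514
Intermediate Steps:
D(R) = 12 - 4*R**2 (D(R) = -2*((R**2 + R*R) - 6) = -2*((R**2 + R**2) - 6) = -2*(2*R**2 - 6) = -2*(-6 + 2*R**2) = 12 - 4*R**2)
X(z) = 30 + 2*z**2 (X(z) = -4 + ((z**2 + z*z) + 34) = -4 + ((z**2 + z**2) + 34) = -4 + (2*z**2 + 34) = -4 + (34 + 2*z**2) = 30 + 2*z**2)
476 + (65*(-17))*X(D(4)) = 476 + (65*(-17))*(30 + 2*(12 - 4*4**2)**2) = 476 - 1105*(30 + 2*(12 - 4*16)**2) = 476 - 1105*(30 + 2*(12 - 64)**2) = 476 - 1105*(30 + 2*(-52)**2) = 476 - 1105*(30 + 2*2704) = 476 - 1105*(30 + 5408) = 476 - 1105*5438 = 476 - 6008990 = -6008514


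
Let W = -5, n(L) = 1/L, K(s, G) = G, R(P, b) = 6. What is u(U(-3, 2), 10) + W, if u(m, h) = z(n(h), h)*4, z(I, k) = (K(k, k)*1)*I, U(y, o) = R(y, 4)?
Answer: -1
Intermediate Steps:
U(y, o) = 6
z(I, k) = I*k (z(I, k) = (k*1)*I = k*I = I*k)
u(m, h) = 4 (u(m, h) = (h/h)*4 = 1*4 = 4)
u(U(-3, 2), 10) + W = 4 - 5 = -1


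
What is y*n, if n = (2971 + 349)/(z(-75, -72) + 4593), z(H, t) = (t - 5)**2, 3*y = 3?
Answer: 1660/5261 ≈ 0.31553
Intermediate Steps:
y = 1 (y = (1/3)*3 = 1)
z(H, t) = (-5 + t)**2
n = 1660/5261 (n = (2971 + 349)/((-5 - 72)**2 + 4593) = 3320/((-77)**2 + 4593) = 3320/(5929 + 4593) = 3320/10522 = 3320*(1/10522) = 1660/5261 ≈ 0.31553)
y*n = 1*(1660/5261) = 1660/5261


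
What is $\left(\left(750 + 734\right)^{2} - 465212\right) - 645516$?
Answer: $1091528$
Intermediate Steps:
$\left(\left(750 + 734\right)^{2} - 465212\right) - 645516 = \left(1484^{2} - 465212\right) - 645516 = \left(2202256 - 465212\right) - 645516 = 1737044 - 645516 = 1091528$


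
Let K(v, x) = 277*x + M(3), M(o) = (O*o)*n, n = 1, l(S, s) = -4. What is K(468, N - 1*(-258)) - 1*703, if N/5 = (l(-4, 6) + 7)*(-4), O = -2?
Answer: 54137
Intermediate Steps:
N = -60 (N = 5*((-4 + 7)*(-4)) = 5*(3*(-4)) = 5*(-12) = -60)
M(o) = -2*o (M(o) = -2*o*1 = -2*o)
K(v, x) = -6 + 277*x (K(v, x) = 277*x - 2*3 = 277*x - 6 = -6 + 277*x)
K(468, N - 1*(-258)) - 1*703 = (-6 + 277*(-60 - 1*(-258))) - 1*703 = (-6 + 277*(-60 + 258)) - 703 = (-6 + 277*198) - 703 = (-6 + 54846) - 703 = 54840 - 703 = 54137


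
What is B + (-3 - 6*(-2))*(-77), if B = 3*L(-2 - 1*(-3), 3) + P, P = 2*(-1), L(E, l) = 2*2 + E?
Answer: -680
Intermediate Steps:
L(E, l) = 4 + E
P = -2
B = 13 (B = 3*(4 + (-2 - 1*(-3))) - 2 = 3*(4 + (-2 + 3)) - 2 = 3*(4 + 1) - 2 = 3*5 - 2 = 15 - 2 = 13)
B + (-3 - 6*(-2))*(-77) = 13 + (-3 - 6*(-2))*(-77) = 13 + (-3 + 12)*(-77) = 13 + 9*(-77) = 13 - 693 = -680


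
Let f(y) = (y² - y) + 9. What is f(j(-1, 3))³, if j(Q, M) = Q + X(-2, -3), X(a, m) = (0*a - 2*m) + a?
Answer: 3375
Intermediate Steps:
X(a, m) = a - 2*m (X(a, m) = (0 - 2*m) + a = -2*m + a = a - 2*m)
j(Q, M) = 4 + Q (j(Q, M) = Q + (-2 - 2*(-3)) = Q + (-2 + 6) = Q + 4 = 4 + Q)
f(y) = 9 + y² - y
f(j(-1, 3))³ = (9 + (4 - 1)² - (4 - 1))³ = (9 + 3² - 1*3)³ = (9 + 9 - 3)³ = 15³ = 3375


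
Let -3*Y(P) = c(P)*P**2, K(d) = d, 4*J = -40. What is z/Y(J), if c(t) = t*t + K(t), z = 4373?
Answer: -4373/3000 ≈ -1.4577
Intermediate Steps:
J = -10 (J = (1/4)*(-40) = -10)
c(t) = t + t**2 (c(t) = t*t + t = t**2 + t = t + t**2)
Y(P) = -P**3*(1 + P)/3 (Y(P) = -P*(1 + P)*P**2/3 = -P**3*(1 + P)/3)
z/Y(J) = 4373/(((1/3)*(-10)**3*(-1 - 1*(-10)))) = 4373/(((1/3)*(-1000)*(-1 + 10))) = 4373/(((1/3)*(-1000)*9)) = 4373/(-3000) = 4373*(-1/3000) = -4373/3000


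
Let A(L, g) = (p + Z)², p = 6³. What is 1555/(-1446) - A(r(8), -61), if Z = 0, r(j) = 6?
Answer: -67466131/1446 ≈ -46657.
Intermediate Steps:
p = 216
A(L, g) = 46656 (A(L, g) = (216 + 0)² = 216² = 46656)
1555/(-1446) - A(r(8), -61) = 1555/(-1446) - 1*46656 = 1555*(-1/1446) - 46656 = -1555/1446 - 46656 = -67466131/1446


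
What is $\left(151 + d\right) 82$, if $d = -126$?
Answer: $2050$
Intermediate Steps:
$\left(151 + d\right) 82 = \left(151 - 126\right) 82 = 25 \cdot 82 = 2050$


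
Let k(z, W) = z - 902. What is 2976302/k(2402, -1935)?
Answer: 1488151/750 ≈ 1984.2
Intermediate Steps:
k(z, W) = -902 + z
2976302/k(2402, -1935) = 2976302/(-902 + 2402) = 2976302/1500 = 2976302*(1/1500) = 1488151/750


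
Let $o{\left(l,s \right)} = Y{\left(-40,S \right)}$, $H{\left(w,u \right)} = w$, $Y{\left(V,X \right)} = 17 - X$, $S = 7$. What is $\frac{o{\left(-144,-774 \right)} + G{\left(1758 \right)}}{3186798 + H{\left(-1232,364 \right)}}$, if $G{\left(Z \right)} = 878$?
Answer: $\frac{444}{1592783} \approx 0.00027876$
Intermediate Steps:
$o{\left(l,s \right)} = 10$ ($o{\left(l,s \right)} = 17 - 7 = 10$)
$\frac{o{\left(-144,-774 \right)} + G{\left(1758 \right)}}{3186798 + H{\left(-1232,364 \right)}} = \frac{10 + 878}{3186798 - 1232} = \frac{888}{3185566} = 888 \cdot \frac{1}{3185566} = \frac{444}{1592783}$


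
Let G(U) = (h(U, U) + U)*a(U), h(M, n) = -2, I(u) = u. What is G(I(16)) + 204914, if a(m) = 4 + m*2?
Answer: 205418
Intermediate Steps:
a(m) = 4 + 2*m
G(U) = (-2 + U)*(4 + 2*U)
G(I(16)) + 204914 = (-8 + 2*16²) + 204914 = (-8 + 2*256) + 204914 = (-8 + 512) + 204914 = 504 + 204914 = 205418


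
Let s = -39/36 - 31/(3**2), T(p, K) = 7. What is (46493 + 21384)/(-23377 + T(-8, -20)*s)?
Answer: -2443572/842713 ≈ -2.8997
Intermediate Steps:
s = -163/36 (s = -39*1/36 - 31/9 = -13/12 - 31*1/9 = -13/12 - 31/9 = -163/36 ≈ -4.5278)
(46493 + 21384)/(-23377 + T(-8, -20)*s) = (46493 + 21384)/(-23377 + 7*(-163/36)) = 67877/(-23377 - 1141/36) = 67877/(-842713/36) = 67877*(-36/842713) = -2443572/842713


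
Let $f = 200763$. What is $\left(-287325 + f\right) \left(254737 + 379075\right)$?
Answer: $-54864034344$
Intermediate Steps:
$\left(-287325 + f\right) \left(254737 + 379075\right) = \left(-287325 + 200763\right) \left(254737 + 379075\right) = \left(-86562\right) 633812 = -54864034344$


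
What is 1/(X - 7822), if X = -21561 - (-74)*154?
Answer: -1/17987 ≈ -5.5596e-5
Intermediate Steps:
X = -10165 (X = -21561 - 1*(-11396) = -21561 + 11396 = -10165)
1/(X - 7822) = 1/(-10165 - 7822) = 1/(-17987) = -1/17987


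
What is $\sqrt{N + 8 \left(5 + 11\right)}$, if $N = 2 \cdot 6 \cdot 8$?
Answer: $4 \sqrt{14} \approx 14.967$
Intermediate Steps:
$N = 96$ ($N = 12 \cdot 8 = 96$)
$\sqrt{N + 8 \left(5 + 11\right)} = \sqrt{96 + 8 \left(5 + 11\right)} = \sqrt{96 + 8 \cdot 16} = \sqrt{96 + 128} = \sqrt{224} = 4 \sqrt{14}$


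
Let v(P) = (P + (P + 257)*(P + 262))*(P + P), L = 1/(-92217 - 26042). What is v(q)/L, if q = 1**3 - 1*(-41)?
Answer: -903355903128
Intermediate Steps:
L = -1/118259 (L = 1/(-118259) = -1/118259 ≈ -8.4560e-6)
q = 42 (q = 1 + 41 = 42)
v(P) = 2*P*(P + (257 + P)*(262 + P)) (v(P) = (P + (257 + P)*(262 + P))*(2*P) = 2*P*(P + (257 + P)*(262 + P)))
v(q)/L = (2*42*(67334 + 42**2 + 520*42))/(-1/118259) = (2*42*(67334 + 1764 + 21840))*(-118259) = (2*42*90938)*(-118259) = 7638792*(-118259) = -903355903128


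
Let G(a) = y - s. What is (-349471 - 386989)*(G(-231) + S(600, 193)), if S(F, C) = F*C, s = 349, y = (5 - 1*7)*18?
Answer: -84998530900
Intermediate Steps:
y = -36 (y = (5 - 7)*18 = -2*18 = -36)
S(F, C) = C*F
G(a) = -385 (G(a) = -36 - 1*349 = -36 - 349 = -385)
(-349471 - 386989)*(G(-231) + S(600, 193)) = (-349471 - 386989)*(-385 + 193*600) = -736460*(-385 + 115800) = -736460*115415 = -84998530900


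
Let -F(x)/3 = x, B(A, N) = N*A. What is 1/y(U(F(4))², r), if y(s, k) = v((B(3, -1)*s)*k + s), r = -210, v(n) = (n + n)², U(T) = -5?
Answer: 1/995402500 ≈ 1.0046e-9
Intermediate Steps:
B(A, N) = A*N
F(x) = -3*x
v(n) = 4*n² (v(n) = (2*n)² = 4*n²)
y(s, k) = 4*(s - 3*k*s)² (y(s, k) = 4*(((3*(-1))*s)*k + s)² = 4*((-3*s)*k + s)² = 4*(-3*k*s + s)² = 4*(s - 3*k*s)²)
1/y(U(F(4))², r) = 1/(4*((-5)²)²*(-1 + 3*(-210))²) = 1/(4*25²*(-1 - 630)²) = 1/(4*625*(-631)²) = 1/(4*625*398161) = 1/995402500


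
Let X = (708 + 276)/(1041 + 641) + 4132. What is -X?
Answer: -3475504/841 ≈ -4132.6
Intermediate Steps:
X = 3475504/841 (X = 984/1682 + 4132 = 984*(1/1682) + 4132 = 492/841 + 4132 = 3475504/841 ≈ 4132.6)
-X = -1*3475504/841 = -3475504/841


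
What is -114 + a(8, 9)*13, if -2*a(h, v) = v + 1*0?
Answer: -345/2 ≈ -172.50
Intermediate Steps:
a(h, v) = -v/2 (a(h, v) = -(v + 1*0)/2 = -(v + 0)/2 = -v/2)
-114 + a(8, 9)*13 = -114 - ½*9*13 = -114 - 9/2*13 = -114 - 117/2 = -345/2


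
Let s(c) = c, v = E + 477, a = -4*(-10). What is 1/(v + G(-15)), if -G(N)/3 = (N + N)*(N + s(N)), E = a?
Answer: -1/2183 ≈ -0.00045808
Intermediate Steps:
a = 40
E = 40
v = 517 (v = 40 + 477 = 517)
G(N) = -12*N² (G(N) = -3*(N + N)*(N + N) = -3*2*N*2*N = -12*N²)
1/(v + G(-15)) = 1/(517 - 12*(-15)²) = 1/(517 - 12*225) = 1/(517 - 2700) = 1/(-2183) = -1/2183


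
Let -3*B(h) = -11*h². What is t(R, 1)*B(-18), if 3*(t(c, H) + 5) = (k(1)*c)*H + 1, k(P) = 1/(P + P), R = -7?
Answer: -6930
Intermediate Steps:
k(P) = 1/(2*P)
t(c, H) = -14/3 + H*c/6 (t(c, H) = -5 + ((((½)/1)*c)*H + 1)/3 = -5 + ((((½)*1)*c)*H + 1)/3 = -5 + ((c/2)*H + 1)/3 = -5 + (H*c/2 + 1)/3 = -5 + (1 + H*c/2)/3 = -5 + (⅓ + H*c/6) = -14/3 + H*c/6)
B(h) = 11*h²/3 (B(h) = -(-11)*h²/3 = 11*h²/3)
t(R, 1)*B(-18) = (-14/3 + (⅙)*1*(-7))*((11/3)*(-18)²) = (-14/3 - 7/6)*((11/3)*324) = -35/6*1188 = -6930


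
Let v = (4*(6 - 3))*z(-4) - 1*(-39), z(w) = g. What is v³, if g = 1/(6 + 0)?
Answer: 68921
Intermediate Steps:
g = ⅙ (g = 1/6 = ⅙ ≈ 0.16667)
z(w) = ⅙
v = 41 (v = (4*(6 - 3))*(⅙) - 1*(-39) = (4*3)*(⅙) + 39 = 12*(⅙) + 39 = 2 + 39 = 41)
v³ = 41³ = 68921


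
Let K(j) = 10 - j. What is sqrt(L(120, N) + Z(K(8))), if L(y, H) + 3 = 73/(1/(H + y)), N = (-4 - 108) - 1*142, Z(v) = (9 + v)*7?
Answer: 2*I*sqrt(2427) ≈ 98.529*I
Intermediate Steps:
Z(v) = 63 + 7*v
N = -254 (N = -112 - 142 = -254)
L(y, H) = -3 + 73*H + 73*y (L(y, H) = -3 + 73/(1/(H + y)) = -3 + 73*(H + y) = -3 + (73*H + 73*y) = -3 + 73*H + 73*y)
sqrt(L(120, N) + Z(K(8))) = sqrt((-3 + 73*(-254) + 73*120) + (63 + 7*(10 - 1*8))) = sqrt((-3 - 18542 + 8760) + (63 + 7*(10 - 8))) = sqrt(-9785 + (63 + 7*2)) = sqrt(-9785 + (63 + 14)) = sqrt(-9785 + 77) = sqrt(-9708) = 2*I*sqrt(2427)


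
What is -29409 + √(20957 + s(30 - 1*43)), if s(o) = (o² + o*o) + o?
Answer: -29409 + √21282 ≈ -29263.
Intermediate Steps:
s(o) = o + 2*o² (s(o) = (o² + o²) + o = 2*o² + o = o + 2*o²)
-29409 + √(20957 + s(30 - 1*43)) = -29409 + √(20957 + (30 - 1*43)*(1 + 2*(30 - 1*43))) = -29409 + √(20957 + (30 - 43)*(1 + 2*(30 - 43))) = -29409 + √(20957 - 13*(1 + 2*(-13))) = -29409 + √(20957 - 13*(1 - 26)) = -29409 + √(20957 - 13*(-25)) = -29409 + √(20957 + 325) = -29409 + √21282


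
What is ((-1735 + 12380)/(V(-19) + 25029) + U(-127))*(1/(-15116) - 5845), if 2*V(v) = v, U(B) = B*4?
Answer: 1122018073817481/378194762 ≈ 2.9668e+6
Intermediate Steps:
U(B) = 4*B
V(v) = v/2
((-1735 + 12380)/(V(-19) + 25029) + U(-127))*(1/(-15116) - 5845) = ((-1735 + 12380)/((½)*(-19) + 25029) + 4*(-127))*(1/(-15116) - 5845) = (10645/(-19/2 + 25029) - 508)*(-1/15116 - 5845) = (10645/(50039/2) - 508)*(-88353021/15116) = (10645*(2/50039) - 508)*(-88353021/15116) = (21290/50039 - 508)*(-88353021/15116) = -25398522/50039*(-88353021/15116) = 1122018073817481/378194762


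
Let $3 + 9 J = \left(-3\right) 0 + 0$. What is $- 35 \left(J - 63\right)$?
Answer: $\frac{6650}{3} \approx 2216.7$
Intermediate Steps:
$J = - \frac{1}{3}$ ($J = - \frac{1}{3} + \frac{\left(-3\right) 0 + 0}{9} = - \frac{1}{3} + \frac{0 + 0}{9} = - \frac{1}{3} + \frac{1}{9} \cdot 0 = - \frac{1}{3} + 0 = - \frac{1}{3} \approx -0.33333$)
$- 35 \left(J - 63\right) = - 35 \left(- \frac{1}{3} - 63\right) = \left(-35\right) \left(- \frac{190}{3}\right) = \frac{6650}{3}$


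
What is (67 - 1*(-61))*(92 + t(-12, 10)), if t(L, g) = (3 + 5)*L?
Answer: -512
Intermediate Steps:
t(L, g) = 8*L
(67 - 1*(-61))*(92 + t(-12, 10)) = (67 - 1*(-61))*(92 + 8*(-12)) = (67 + 61)*(92 - 96) = 128*(-4) = -512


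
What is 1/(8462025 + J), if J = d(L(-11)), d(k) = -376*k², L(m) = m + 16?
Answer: 1/8452625 ≈ 1.1831e-7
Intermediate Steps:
L(m) = 16 + m
J = -9400 (J = -376*(16 - 11)² = -376*5² = -376*25 = -9400)
1/(8462025 + J) = 1/(8462025 - 9400) = 1/8452625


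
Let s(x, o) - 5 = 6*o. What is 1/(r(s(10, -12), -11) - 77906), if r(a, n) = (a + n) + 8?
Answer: -1/77976 ≈ -1.2824e-5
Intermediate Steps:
s(x, o) = 5 + 6*o
r(a, n) = 8 + a + n
1/(r(s(10, -12), -11) - 77906) = 1/((8 + (5 + 6*(-12)) - 11) - 77906) = 1/((8 + (5 - 72) - 11) - 77906) = 1/((8 - 67 - 11) - 77906) = 1/(-70 - 77906) = 1/(-77976) = -1/77976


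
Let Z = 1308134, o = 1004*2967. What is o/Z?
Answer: 1489434/654067 ≈ 2.2772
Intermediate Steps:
o = 2978868
o/Z = 2978868/1308134 = 2978868*(1/1308134) = 1489434/654067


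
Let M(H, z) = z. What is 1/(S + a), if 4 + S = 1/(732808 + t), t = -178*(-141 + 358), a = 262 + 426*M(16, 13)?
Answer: 694182/4023478873 ≈ 0.00017253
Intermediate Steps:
a = 5800 (a = 262 + 426*13 = 262 + 5538 = 5800)
t = -38626 (t = -178*217 = -38626)
S = -2776727/694182 (S = -4 + 1/(732808 - 38626) = -4 + 1/694182 = -2776727/694182 ≈ -4.0000)
1/(S + a) = 1/(-2776727/694182 + 5800) = 1/(4023478873/694182) = 694182/4023478873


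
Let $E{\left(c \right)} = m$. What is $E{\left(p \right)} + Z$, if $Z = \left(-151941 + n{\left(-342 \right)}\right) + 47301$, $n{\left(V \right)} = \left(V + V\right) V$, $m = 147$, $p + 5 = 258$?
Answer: $129435$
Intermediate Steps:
$p = 253$ ($p = -5 + 258 = 253$)
$n{\left(V \right)} = 2 V^{2}$ ($n{\left(V \right)} = 2 V V = 2 V^{2}$)
$Z = 129288$ ($Z = \left(-151941 + 2 \left(-342\right)^{2}\right) + 47301 = \left(-151941 + 2 \cdot 116964\right) + 47301 = \left(-151941 + 233928\right) + 47301 = 81987 + 47301 = 129288$)
$E{\left(c \right)} = 147$
$E{\left(p \right)} + Z = 147 + 129288 = 129435$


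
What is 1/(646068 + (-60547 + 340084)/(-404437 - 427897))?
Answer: 832334/537744083175 ≈ 1.5478e-6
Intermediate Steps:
1/(646068 + (-60547 + 340084)/(-404437 - 427897)) = 1/(646068 + 279537/(-832334)) = 1/(646068 + 279537*(-1/832334)) = 1/(646068 - 279537/832334) = 1/(537744083175/832334) = 832334/537744083175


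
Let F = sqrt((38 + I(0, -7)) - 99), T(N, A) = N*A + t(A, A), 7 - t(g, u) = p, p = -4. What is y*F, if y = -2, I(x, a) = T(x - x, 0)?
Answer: -10*I*sqrt(2) ≈ -14.142*I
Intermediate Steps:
t(g, u) = 11 (t(g, u) = 7 - 1*(-4) = 7 + 4 = 11)
T(N, A) = 11 + A*N (T(N, A) = N*A + 11 = A*N + 11 = 11 + A*N)
I(x, a) = 11 (I(x, a) = 11 + 0*(x - x) = 11 + 0*0 = 11 + 0 = 11)
F = 5*I*sqrt(2) (F = sqrt((38 + 11) - 99) = sqrt(49 - 99) = sqrt(-50) = 5*I*sqrt(2) ≈ 7.0711*I)
y*F = -10*I*sqrt(2)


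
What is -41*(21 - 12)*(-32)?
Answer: 11808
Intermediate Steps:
-41*(21 - 12)*(-32) = -41*9*(-32) = -369*(-32) = 11808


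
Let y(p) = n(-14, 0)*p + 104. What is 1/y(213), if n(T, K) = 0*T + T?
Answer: -1/2878 ≈ -0.00034746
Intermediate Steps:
n(T, K) = T (n(T, K) = 0 + T = T)
y(p) = 104 - 14*p (y(p) = -14*p + 104 = 104 - 14*p)
1/y(213) = 1/(104 - 14*213) = 1/(104 - 2982) = 1/(-2878) = -1/2878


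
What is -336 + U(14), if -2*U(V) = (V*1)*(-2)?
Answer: -322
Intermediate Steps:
U(V) = V (U(V) = -V*1*(-2)/2 = -V*(-2)/2 = -(-1)*V = V)
-336 + U(14) = -336 + 14 = -322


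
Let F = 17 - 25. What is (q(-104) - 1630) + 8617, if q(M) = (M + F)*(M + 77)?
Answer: 10011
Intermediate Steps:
F = -8
q(M) = (-8 + M)*(77 + M) (q(M) = (M - 8)*(M + 77) = (-8 + M)*(77 + M))
(q(-104) - 1630) + 8617 = ((-616 + (-104)**2 + 69*(-104)) - 1630) + 8617 = ((-616 + 10816 - 7176) - 1630) + 8617 = (3024 - 1630) + 8617 = 1394 + 8617 = 10011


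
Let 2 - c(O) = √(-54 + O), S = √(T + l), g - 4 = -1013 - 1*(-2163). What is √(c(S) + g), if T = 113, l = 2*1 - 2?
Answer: √(1156 - I*√(54 - √113)) ≈ 34.0 - 0.09685*I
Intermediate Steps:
l = 0 (l = 2 - 2 = 0)
g = 1154 (g = 4 + (-1013 - 1*(-2163)) = 4 + (-1013 + 2163) = 4 + 1150 = 1154)
S = √113 (S = √(113 + 0) = √113 ≈ 10.630)
c(O) = 2 - √(-54 + O)
√(c(S) + g) = √((2 - √(-54 + √113)) + 1154) = √(1156 - √(-54 + √113))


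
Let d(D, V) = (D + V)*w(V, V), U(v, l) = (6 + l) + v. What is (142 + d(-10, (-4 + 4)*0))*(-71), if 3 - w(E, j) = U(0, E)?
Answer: -12212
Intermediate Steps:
U(v, l) = 6 + l + v
w(E, j) = -3 - E (w(E, j) = 3 - (6 + E + 0) = 3 - (6 + E) = 3 + (-6 - E) = -3 - E)
d(D, V) = (-3 - V)*(D + V) (d(D, V) = (D + V)*(-3 - V) = (-3 - V)*(D + V))
(142 + d(-10, (-4 + 4)*0))*(-71) = (142 - (3 + (-4 + 4)*0)*(-10 + (-4 + 4)*0))*(-71) = (142 - (3 + 0*0)*(-10 + 0*0))*(-71) = (142 - (3 + 0)*(-10 + 0))*(-71) = (142 - 1*3*(-10))*(-71) = (142 + 30)*(-71) = 172*(-71) = -12212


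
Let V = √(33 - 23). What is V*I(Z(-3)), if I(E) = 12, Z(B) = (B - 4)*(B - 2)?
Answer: 12*√10 ≈ 37.947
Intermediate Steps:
V = √10 ≈ 3.1623
Z(B) = (-4 + B)*(-2 + B)
V*I(Z(-3)) = √10*12 = 12*√10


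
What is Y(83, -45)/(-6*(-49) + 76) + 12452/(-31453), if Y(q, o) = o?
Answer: -1204525/2327522 ≈ -0.51751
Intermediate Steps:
Y(83, -45)/(-6*(-49) + 76) + 12452/(-31453) = -45/(-6*(-49) + 76) + 12452/(-31453) = -45/(294 + 76) + 12452*(-1/31453) = -45/370 - 12452/31453 = -45*1/370 - 12452/31453 = -9/74 - 12452/31453 = -1204525/2327522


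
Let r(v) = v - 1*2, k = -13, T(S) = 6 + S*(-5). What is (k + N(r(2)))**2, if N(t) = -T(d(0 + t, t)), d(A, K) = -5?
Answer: 1936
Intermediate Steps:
T(S) = 6 - 5*S
r(v) = -2 + v (r(v) = v - 2 = -2 + v)
N(t) = -31 (N(t) = -(6 - 5*(-5)) = -(6 + 25) = -1*31 = -31)
(k + N(r(2)))**2 = (-13 - 31)**2 = (-44)**2 = 1936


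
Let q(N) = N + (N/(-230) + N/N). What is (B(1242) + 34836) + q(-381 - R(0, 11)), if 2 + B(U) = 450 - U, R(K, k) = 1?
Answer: 3871206/115 ≈ 33663.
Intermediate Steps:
B(U) = 448 - U (B(U) = -2 + (450 - U) = 448 - U)
q(N) = 1 + 229*N/230 (q(N) = N + (N*(-1/230) + 1) = N + (-N/230 + 1) = N + (1 - N/230) = 1 + 229*N/230)
(B(1242) + 34836) + q(-381 - R(0, 11)) = ((448 - 1*1242) + 34836) + (1 + 229*(-381 - 1*1)/230) = ((448 - 1242) + 34836) + (1 + 229*(-381 - 1)/230) = (-794 + 34836) + (1 + (229/230)*(-382)) = 34042 + (1 - 43739/115) = 34042 - 43624/115 = 3871206/115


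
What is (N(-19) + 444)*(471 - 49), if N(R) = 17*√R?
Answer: 187368 + 7174*I*√19 ≈ 1.8737e+5 + 31271.0*I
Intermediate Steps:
(N(-19) + 444)*(471 - 49) = (17*√(-19) + 444)*(471 - 49) = (17*(I*√19) + 444)*422 = (17*I*√19 + 444)*422 = (444 + 17*I*√19)*422 = 187368 + 7174*I*√19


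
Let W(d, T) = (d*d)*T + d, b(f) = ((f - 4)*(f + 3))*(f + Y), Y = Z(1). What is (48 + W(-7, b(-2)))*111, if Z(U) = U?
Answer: 37185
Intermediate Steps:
Y = 1
b(f) = (1 + f)*(-4 + f)*(3 + f) (b(f) = ((f - 4)*(f + 3))*(f + 1) = ((-4 + f)*(3 + f))*(1 + f) = (1 + f)*(-4 + f)*(3 + f))
W(d, T) = d + T*d² (W(d, T) = d²*T + d = T*d² + d = d + T*d²)
(48 + W(-7, b(-2)))*111 = (48 - 7*(1 + (-12 + (-2)³ - 13*(-2))*(-7)))*111 = (48 - 7*(1 + (-12 - 8 + 26)*(-7)))*111 = (48 - 7*(1 + 6*(-7)))*111 = (48 - 7*(1 - 42))*111 = (48 - 7*(-41))*111 = (48 + 287)*111 = 335*111 = 37185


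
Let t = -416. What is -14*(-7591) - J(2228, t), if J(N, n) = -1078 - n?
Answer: 106936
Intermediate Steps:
-14*(-7591) - J(2228, t) = -14*(-7591) - (-1078 - 1*(-416)) = 106274 - (-1078 + 416) = 106274 - 1*(-662) = 106274 + 662 = 106936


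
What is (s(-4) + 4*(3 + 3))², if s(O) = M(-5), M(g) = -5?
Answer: 361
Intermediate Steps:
s(O) = -5
(s(-4) + 4*(3 + 3))² = (-5 + 4*(3 + 3))² = (-5 + 4*6)² = (-5 + 24)² = 19² = 361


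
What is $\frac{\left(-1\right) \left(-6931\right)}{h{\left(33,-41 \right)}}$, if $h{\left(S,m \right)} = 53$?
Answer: $\frac{6931}{53} \approx 130.77$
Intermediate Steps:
$\frac{\left(-1\right) \left(-6931\right)}{h{\left(33,-41 \right)}} = \frac{\left(-1\right) \left(-6931\right)}{53} = 6931 \cdot \frac{1}{53} = \frac{6931}{53}$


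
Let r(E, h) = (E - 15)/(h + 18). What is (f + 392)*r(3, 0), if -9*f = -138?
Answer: -2444/9 ≈ -271.56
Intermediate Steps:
f = 46/3 (f = -⅑*(-138) = 46/3 ≈ 15.333)
r(E, h) = (-15 + E)/(18 + h)
(f + 392)*r(3, 0) = (46/3 + 392)*((-15 + 3)/(18 + 0)) = 1222*(-12/18)/3 = 1222*((1/18)*(-12))/3 = (1222/3)*(-⅔) = -2444/9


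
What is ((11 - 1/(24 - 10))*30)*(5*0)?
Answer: 0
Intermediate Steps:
((11 - 1/(24 - 10))*30)*(5*0) = ((11 - 1/14)*30)*0 = ((153/14)*30)*0 = (2295/7)*0 = 0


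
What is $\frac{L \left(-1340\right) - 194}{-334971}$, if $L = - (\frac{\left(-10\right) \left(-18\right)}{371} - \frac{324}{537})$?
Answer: $\frac{23399666}{22245089139} \approx 0.0010519$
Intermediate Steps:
$L = \frac{7848}{66409}$ ($L = - (180 \cdot \frac{1}{371} - \frac{108}{179}) = - (\frac{180}{371} - \frac{108}{179}) = \left(-1\right) \left(- \frac{7848}{66409}\right) = \frac{7848}{66409} \approx 0.11818$)
$\frac{L \left(-1340\right) - 194}{-334971} = \frac{\frac{7848}{66409} \left(-1340\right) - 194}{-334971} = \left(- \frac{10516320}{66409} - 194\right) \left(- \frac{1}{334971}\right) = \left(- \frac{23399666}{66409}\right) \left(- \frac{1}{334971}\right) = \frac{23399666}{22245089139}$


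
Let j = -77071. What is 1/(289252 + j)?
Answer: 1/212181 ≈ 4.7130e-6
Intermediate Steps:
1/(289252 + j) = 1/(289252 - 77071) = 1/212181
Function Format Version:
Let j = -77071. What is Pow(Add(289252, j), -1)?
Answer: Rational(1, 212181) ≈ 4.7130e-6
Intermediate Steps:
Pow(Add(289252, j), -1) = Pow(Add(289252, -77071), -1) = Pow(212181, -1) = Rational(1, 212181)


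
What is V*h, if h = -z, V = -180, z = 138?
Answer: 24840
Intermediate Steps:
h = -138 (h = -1*138 = -138)
V*h = -180*(-138) = 24840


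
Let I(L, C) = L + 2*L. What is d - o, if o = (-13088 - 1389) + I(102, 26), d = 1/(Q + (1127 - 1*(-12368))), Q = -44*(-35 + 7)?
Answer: 208696318/14727 ≈ 14171.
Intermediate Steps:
Q = 1232 (Q = -44*(-28) = 1232)
I(L, C) = 3*L
d = 1/14727 (d = 1/(1232 + (1127 - 1*(-12368))) = 1/(1232 + (1127 + 12368)) = 1/(1232 + 13495) = 1/14727 ≈ 6.7902e-5)
o = -14171 (o = (-13088 - 1389) + 3*102 = -14477 + 306 = -14171)
d - o = 1/14727 - 1*(-14171) = 1/14727 + 14171 = 208696318/14727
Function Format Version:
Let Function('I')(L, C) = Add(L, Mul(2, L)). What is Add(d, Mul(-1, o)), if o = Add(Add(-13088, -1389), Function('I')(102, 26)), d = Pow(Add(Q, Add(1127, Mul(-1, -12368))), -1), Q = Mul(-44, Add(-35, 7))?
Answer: Rational(208696318, 14727) ≈ 14171.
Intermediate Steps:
Q = 1232 (Q = Mul(-44, -28) = 1232)
Function('I')(L, C) = Mul(3, L)
d = Rational(1, 14727) (d = Pow(Add(1232, Add(1127, Mul(-1, -12368))), -1) = Pow(Add(1232, Add(1127, 12368)), -1) = Pow(Add(1232, 13495), -1) = Pow(14727, -1) = Rational(1, 14727) ≈ 6.7902e-5)
o = -14171 (o = Add(Add(-13088, -1389), Mul(3, 102)) = Add(-14477, 306) = -14171)
Add(d, Mul(-1, o)) = Add(Rational(1, 14727), Mul(-1, -14171)) = Add(Rational(1, 14727), 14171) = Rational(208696318, 14727)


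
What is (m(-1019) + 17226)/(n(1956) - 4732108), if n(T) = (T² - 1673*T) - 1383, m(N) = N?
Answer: -853/219997 ≈ -0.0038773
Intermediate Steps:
n(T) = -1383 + T² - 1673*T
(m(-1019) + 17226)/(n(1956) - 4732108) = (-1019 + 17226)/((-1383 + 1956² - 1673*1956) - 4732108) = 16207/((-1383 + 3825936 - 3272388) - 4732108) = 16207/(552165 - 4732108) = 16207/(-4179943) = 16207*(-1/4179943) = -853/219997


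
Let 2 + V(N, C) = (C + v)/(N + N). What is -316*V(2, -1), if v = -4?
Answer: 1027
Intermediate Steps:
V(N, C) = -2 + (-4 + C)/(2*N) (V(N, C) = -2 + (C - 4)/(N + N) = -2 + (-4 + C)/((2*N)) = -2 + (-4 + C)*(1/(2*N)) = -2 + (-4 + C)/(2*N))
-316*V(2, -1) = -158*(-4 - 1 - 4*2)/2 = -158*(-4 - 1 - 8)/2 = -158*(-13)/2 = -316*(-13/4) = 1027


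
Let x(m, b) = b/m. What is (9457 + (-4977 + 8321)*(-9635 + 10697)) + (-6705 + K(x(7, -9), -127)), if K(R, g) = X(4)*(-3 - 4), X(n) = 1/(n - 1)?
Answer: 10662233/3 ≈ 3.5541e+6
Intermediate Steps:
X(n) = 1/(-1 + n)
K(R, g) = -7/3 (K(R, g) = (-3 - 4)/(-1 + 4) = -7/3)
(9457 + (-4977 + 8321)*(-9635 + 10697)) + (-6705 + K(x(7, -9), -127)) = (9457 + (-4977 + 8321)*(-9635 + 10697)) + (-6705 - 7/3) = (9457 + 3344*1062) - 20122/3 = (9457 + 3551328) - 20122/3 = 3560785 - 20122/3 = 10662233/3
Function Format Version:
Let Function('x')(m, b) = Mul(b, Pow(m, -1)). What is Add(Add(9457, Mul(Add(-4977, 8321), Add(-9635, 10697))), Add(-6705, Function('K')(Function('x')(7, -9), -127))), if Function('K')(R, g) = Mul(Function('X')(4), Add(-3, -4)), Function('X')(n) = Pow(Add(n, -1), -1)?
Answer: Rational(10662233, 3) ≈ 3.5541e+6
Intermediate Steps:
Function('X')(n) = Pow(Add(-1, n), -1)
Function('K')(R, g) = Rational(-7, 3) (Function('K')(R, g) = Mul(Pow(Add(-1, 4), -1), Add(-3, -4)) = Mul(Pow(3, -1), -7) = Mul(Rational(1, 3), -7) = Rational(-7, 3))
Add(Add(9457, Mul(Add(-4977, 8321), Add(-9635, 10697))), Add(-6705, Function('K')(Function('x')(7, -9), -127))) = Add(Add(9457, Mul(Add(-4977, 8321), Add(-9635, 10697))), Add(-6705, Rational(-7, 3))) = Add(Add(9457, Mul(3344, 1062)), Rational(-20122, 3)) = Add(Add(9457, 3551328), Rational(-20122, 3)) = Add(3560785, Rational(-20122, 3)) = Rational(10662233, 3)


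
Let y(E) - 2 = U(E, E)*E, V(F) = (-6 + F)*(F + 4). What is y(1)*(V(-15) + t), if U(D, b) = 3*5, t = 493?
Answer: 12308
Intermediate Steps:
U(D, b) = 15
V(F) = (-6 + F)*(4 + F)
y(E) = 2 + 15*E
y(1)*(V(-15) + t) = (2 + 15*1)*((-24 + (-15)**2 - 2*(-15)) + 493) = (2 + 15)*((-24 + 225 + 30) + 493) = 17*(231 + 493) = 17*724 = 12308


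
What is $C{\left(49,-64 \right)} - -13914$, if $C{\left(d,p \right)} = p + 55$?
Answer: $13905$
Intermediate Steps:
$C{\left(d,p \right)} = 55 + p$
$C{\left(49,-64 \right)} - -13914 = \left(55 - 64\right) - -13914 = -9 + 13914 = 13905$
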